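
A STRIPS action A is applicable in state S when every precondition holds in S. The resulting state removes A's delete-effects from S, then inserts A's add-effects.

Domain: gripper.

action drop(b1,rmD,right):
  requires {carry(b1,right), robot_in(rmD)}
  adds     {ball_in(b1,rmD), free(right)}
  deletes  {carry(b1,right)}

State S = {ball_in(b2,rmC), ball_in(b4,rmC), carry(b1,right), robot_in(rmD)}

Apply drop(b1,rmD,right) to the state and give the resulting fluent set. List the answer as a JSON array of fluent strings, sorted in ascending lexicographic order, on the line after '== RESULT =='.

Progress:
  pre ⊆ S: {carry(b1,right), robot_in(rmD)} ⊆ S  — applicable
  S \ del = {ball_in(b2,rmC), ball_in(b4,rmC), robot_in(rmD)}
  ∪ add   = {ball_in(b1,rmD), ball_in(b2,rmC), ball_in(b4,rmC), free(right), robot_in(rmD)}

== RESULT ==
["ball_in(b1,rmD)", "ball_in(b2,rmC)", "ball_in(b4,rmC)", "free(right)", "robot_in(rmD)"]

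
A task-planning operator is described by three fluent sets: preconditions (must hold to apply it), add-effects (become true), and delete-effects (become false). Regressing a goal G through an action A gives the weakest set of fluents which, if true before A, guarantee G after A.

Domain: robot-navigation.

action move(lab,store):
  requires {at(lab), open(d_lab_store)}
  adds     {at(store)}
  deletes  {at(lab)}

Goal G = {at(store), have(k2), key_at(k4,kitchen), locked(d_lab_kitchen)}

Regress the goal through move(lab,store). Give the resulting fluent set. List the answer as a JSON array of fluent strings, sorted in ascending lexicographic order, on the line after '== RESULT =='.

Compute (G \ add) ∪ pre:
  G ∩ del = {}  (empty — regression defined)
  G \ add = {at(store), have(k2), key_at(k4,kitchen), locked(d_lab_kitchen)} \ {at(store)} = {have(k2), key_at(k4,kitchen), locked(d_lab_kitchen)}
  ∪ pre   = {have(k2), key_at(k4,kitchen), locked(d_lab_kitchen)} ∪ {at(lab), open(d_lab_store)}
          = {at(lab), have(k2), key_at(k4,kitchen), locked(d_lab_kitchen), open(d_lab_store)}

== RESULT ==
["at(lab)", "have(k2)", "key_at(k4,kitchen)", "locked(d_lab_kitchen)", "open(d_lab_store)"]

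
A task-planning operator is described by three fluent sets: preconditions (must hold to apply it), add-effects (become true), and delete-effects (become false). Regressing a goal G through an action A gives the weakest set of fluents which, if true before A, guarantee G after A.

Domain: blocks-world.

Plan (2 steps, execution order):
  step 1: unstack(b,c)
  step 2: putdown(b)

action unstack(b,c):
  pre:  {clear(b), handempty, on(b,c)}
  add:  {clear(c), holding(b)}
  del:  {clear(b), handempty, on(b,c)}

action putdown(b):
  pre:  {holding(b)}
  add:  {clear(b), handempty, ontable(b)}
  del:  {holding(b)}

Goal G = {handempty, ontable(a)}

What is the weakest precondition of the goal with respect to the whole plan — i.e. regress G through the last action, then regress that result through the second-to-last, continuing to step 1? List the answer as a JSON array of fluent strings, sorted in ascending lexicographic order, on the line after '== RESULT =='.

Work backward from the goal:
  through step 2 (putdown(b)): drop {handempty}, keep {ontable(a)}, require {holding(b)}
    → {holding(b), ontable(a)}
  through step 1 (unstack(b,c)): drop {holding(b)}, keep {ontable(a)}, require {clear(b), handempty, on(b,c)}
    → {clear(b), handempty, on(b,c), ontable(a)}

== RESULT ==
["clear(b)", "handempty", "on(b,c)", "ontable(a)"]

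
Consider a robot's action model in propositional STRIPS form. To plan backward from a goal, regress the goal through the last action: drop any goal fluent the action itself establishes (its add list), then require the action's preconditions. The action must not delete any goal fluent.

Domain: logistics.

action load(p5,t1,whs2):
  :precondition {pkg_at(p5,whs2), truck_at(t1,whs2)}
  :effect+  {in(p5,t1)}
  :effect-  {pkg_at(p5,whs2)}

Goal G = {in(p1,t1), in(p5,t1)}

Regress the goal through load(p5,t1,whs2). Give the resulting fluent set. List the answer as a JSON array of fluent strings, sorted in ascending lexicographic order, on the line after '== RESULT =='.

Regress:
  G ∩ del = {}  (empty — regression defined)
  G \ add = {in(p1,t1), in(p5,t1)} \ {in(p5,t1)} = {in(p1,t1)}
  ∪ pre   = {in(p1,t1)} ∪ {pkg_at(p5,whs2), truck_at(t1,whs2)}
          = {in(p1,t1), pkg_at(p5,whs2), truck_at(t1,whs2)}

== RESULT ==
["in(p1,t1)", "pkg_at(p5,whs2)", "truck_at(t1,whs2)"]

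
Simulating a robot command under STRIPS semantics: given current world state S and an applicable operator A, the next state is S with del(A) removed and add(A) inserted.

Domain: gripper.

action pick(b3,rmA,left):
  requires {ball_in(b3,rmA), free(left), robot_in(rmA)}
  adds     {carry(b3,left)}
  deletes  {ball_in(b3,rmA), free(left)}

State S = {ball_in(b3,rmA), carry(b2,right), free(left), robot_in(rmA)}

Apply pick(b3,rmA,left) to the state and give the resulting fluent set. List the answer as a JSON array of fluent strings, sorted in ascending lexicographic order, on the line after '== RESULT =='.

Progress:
  pre ⊆ S: {ball_in(b3,rmA), free(left), robot_in(rmA)} ⊆ S  — applicable
  S \ del = {carry(b2,right), robot_in(rmA)}
  ∪ add   = {carry(b2,right), carry(b3,left), robot_in(rmA)}

== RESULT ==
["carry(b2,right)", "carry(b3,left)", "robot_in(rmA)"]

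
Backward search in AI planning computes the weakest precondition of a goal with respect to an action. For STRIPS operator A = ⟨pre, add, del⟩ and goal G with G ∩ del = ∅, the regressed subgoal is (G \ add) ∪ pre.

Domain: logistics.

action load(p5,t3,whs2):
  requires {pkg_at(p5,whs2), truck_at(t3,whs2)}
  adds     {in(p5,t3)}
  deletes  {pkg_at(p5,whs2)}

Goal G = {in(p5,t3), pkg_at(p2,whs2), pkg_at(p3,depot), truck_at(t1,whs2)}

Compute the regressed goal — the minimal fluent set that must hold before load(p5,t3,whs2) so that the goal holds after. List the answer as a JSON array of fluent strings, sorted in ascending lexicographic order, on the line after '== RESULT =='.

Compute (G \ add) ∪ pre:
  G ∩ del = {}  (empty — regression defined)
  G \ add = {in(p5,t3), pkg_at(p2,whs2), pkg_at(p3,depot), truck_at(t1,whs2)} \ {in(p5,t3)} = {pkg_at(p2,whs2), pkg_at(p3,depot), truck_at(t1,whs2)}
  ∪ pre   = {pkg_at(p2,whs2), pkg_at(p3,depot), truck_at(t1,whs2)} ∪ {pkg_at(p5,whs2), truck_at(t3,whs2)}
          = {pkg_at(p2,whs2), pkg_at(p3,depot), pkg_at(p5,whs2), truck_at(t1,whs2), truck_at(t3,whs2)}

== RESULT ==
["pkg_at(p2,whs2)", "pkg_at(p3,depot)", "pkg_at(p5,whs2)", "truck_at(t1,whs2)", "truck_at(t3,whs2)"]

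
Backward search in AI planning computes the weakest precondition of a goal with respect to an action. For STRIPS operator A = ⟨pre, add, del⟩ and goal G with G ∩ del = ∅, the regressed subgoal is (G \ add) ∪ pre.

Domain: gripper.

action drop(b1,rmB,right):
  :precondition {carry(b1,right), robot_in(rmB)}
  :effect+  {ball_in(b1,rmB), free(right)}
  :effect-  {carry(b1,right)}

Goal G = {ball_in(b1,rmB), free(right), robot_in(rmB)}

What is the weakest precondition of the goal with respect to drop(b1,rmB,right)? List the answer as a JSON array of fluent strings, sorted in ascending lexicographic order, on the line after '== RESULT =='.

Regress:
  G ∩ del = {}  (empty — regression defined)
  G \ add = {ball_in(b1,rmB), free(right), robot_in(rmB)} \ {ball_in(b1,rmB), free(right)} = {robot_in(rmB)}
  ∪ pre   = {robot_in(rmB)} ∪ {carry(b1,right), robot_in(rmB)}
          = {carry(b1,right), robot_in(rmB)}

== RESULT ==
["carry(b1,right)", "robot_in(rmB)"]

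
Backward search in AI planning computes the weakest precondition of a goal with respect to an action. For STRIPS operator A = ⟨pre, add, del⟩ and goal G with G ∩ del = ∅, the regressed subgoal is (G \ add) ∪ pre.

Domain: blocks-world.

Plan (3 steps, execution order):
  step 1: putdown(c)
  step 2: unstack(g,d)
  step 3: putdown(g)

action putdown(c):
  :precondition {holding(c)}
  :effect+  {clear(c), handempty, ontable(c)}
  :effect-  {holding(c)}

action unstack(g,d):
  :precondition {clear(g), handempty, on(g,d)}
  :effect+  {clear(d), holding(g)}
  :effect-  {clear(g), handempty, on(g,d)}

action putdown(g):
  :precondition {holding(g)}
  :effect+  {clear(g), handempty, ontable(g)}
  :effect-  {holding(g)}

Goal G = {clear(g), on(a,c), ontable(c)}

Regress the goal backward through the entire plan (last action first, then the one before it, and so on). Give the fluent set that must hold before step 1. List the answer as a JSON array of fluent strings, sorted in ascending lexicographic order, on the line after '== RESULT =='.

Regress step by step:
  through step 3 (putdown(g)): drop {clear(g)}, keep {on(a,c), ontable(c)}, require {holding(g)}
    → {holding(g), on(a,c), ontable(c)}
  through step 2 (unstack(g,d)): drop {holding(g)}, keep {on(a,c), ontable(c)}, require {clear(g), handempty, on(g,d)}
    → {clear(g), handempty, on(a,c), on(g,d), ontable(c)}
  through step 1 (putdown(c)): drop {handempty, ontable(c)}, keep {clear(g), on(a,c), on(g,d)}, require {holding(c)}
    → {clear(g), holding(c), on(a,c), on(g,d)}

== RESULT ==
["clear(g)", "holding(c)", "on(a,c)", "on(g,d)"]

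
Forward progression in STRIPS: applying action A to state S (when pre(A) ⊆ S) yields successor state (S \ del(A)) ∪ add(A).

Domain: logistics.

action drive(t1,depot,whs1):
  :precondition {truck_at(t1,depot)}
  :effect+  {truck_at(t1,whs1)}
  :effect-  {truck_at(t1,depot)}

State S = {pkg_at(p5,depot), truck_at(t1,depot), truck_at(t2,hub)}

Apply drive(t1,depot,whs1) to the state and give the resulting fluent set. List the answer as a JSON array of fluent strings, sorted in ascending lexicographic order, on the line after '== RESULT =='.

Progress:
  pre ⊆ S: {truck_at(t1,depot)} ⊆ S  — applicable
  S \ del = {pkg_at(p5,depot), truck_at(t2,hub)}
  ∪ add   = {pkg_at(p5,depot), truck_at(t1,whs1), truck_at(t2,hub)}

== RESULT ==
["pkg_at(p5,depot)", "truck_at(t1,whs1)", "truck_at(t2,hub)"]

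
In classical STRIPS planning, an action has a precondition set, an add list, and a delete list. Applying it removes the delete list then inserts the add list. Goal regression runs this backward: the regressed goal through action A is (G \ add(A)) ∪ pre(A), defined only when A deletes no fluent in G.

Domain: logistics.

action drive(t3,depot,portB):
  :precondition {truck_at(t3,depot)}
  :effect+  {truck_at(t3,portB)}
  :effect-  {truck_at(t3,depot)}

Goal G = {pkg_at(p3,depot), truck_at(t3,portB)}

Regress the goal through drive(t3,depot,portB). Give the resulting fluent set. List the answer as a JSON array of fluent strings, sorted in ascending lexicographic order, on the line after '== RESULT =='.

Compute (G \ add) ∪ pre:
  G ∩ del = {}  (empty — regression defined)
  G \ add = {pkg_at(p3,depot), truck_at(t3,portB)} \ {truck_at(t3,portB)} = {pkg_at(p3,depot)}
  ∪ pre   = {pkg_at(p3,depot)} ∪ {truck_at(t3,depot)}
          = {pkg_at(p3,depot), truck_at(t3,depot)}

== RESULT ==
["pkg_at(p3,depot)", "truck_at(t3,depot)"]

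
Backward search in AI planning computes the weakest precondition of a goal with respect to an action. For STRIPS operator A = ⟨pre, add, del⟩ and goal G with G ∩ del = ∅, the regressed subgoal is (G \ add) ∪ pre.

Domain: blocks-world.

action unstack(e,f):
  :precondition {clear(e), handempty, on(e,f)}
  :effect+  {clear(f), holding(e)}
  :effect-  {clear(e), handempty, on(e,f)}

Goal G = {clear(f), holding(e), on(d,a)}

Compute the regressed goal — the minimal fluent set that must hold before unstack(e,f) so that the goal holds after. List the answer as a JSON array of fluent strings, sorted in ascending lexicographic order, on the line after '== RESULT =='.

Regress:
  G ∩ del = {}  (empty — regression defined)
  G \ add = {clear(f), holding(e), on(d,a)} \ {clear(f), holding(e)} = {on(d,a)}
  ∪ pre   = {on(d,a)} ∪ {clear(e), handempty, on(e,f)}
          = {clear(e), handempty, on(d,a), on(e,f)}

== RESULT ==
["clear(e)", "handempty", "on(d,a)", "on(e,f)"]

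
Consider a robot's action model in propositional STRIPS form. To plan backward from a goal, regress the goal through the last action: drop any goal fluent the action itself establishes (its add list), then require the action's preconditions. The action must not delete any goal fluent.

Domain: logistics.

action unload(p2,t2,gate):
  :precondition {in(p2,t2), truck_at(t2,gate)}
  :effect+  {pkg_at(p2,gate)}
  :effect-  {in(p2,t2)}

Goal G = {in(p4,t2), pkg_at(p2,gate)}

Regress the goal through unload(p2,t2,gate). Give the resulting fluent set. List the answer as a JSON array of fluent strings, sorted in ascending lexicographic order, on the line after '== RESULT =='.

Regress:
  G ∩ del = {}  (empty — regression defined)
  G \ add = {in(p4,t2), pkg_at(p2,gate)} \ {pkg_at(p2,gate)} = {in(p4,t2)}
  ∪ pre   = {in(p4,t2)} ∪ {in(p2,t2), truck_at(t2,gate)}
          = {in(p2,t2), in(p4,t2), truck_at(t2,gate)}

== RESULT ==
["in(p2,t2)", "in(p4,t2)", "truck_at(t2,gate)"]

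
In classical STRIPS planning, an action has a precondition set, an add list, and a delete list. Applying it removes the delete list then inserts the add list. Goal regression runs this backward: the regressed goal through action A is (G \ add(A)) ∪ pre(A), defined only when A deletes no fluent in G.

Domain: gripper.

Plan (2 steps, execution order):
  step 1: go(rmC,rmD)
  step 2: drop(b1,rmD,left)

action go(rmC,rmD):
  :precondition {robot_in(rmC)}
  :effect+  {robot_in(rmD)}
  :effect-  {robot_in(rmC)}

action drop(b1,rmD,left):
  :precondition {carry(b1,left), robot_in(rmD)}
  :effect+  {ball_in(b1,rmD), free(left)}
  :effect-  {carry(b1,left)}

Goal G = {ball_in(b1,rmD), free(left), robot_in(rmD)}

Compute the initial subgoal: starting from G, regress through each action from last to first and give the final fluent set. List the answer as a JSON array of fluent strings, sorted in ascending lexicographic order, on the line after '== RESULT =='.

Work backward from the goal:
  through step 2 (drop(b1,rmD,left)): drop {ball_in(b1,rmD), free(left)}, keep {robot_in(rmD)}, require {carry(b1,left), robot_in(rmD)}
    → {carry(b1,left), robot_in(rmD)}
  through step 1 (go(rmC,rmD)): drop {robot_in(rmD)}, keep {carry(b1,left)}, require {robot_in(rmC)}
    → {carry(b1,left), robot_in(rmC)}

== RESULT ==
["carry(b1,left)", "robot_in(rmC)"]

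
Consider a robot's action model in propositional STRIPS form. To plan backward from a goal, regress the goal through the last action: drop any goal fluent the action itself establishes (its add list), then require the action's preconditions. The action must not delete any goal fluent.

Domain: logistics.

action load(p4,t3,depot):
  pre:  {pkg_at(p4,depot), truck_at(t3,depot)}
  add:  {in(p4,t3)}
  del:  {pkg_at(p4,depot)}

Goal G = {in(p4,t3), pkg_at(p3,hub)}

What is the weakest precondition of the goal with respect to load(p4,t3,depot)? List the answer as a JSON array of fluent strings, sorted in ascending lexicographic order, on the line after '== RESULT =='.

Compute (G \ add) ∪ pre:
  G ∩ del = {}  (empty — regression defined)
  G \ add = {in(p4,t3), pkg_at(p3,hub)} \ {in(p4,t3)} = {pkg_at(p3,hub)}
  ∪ pre   = {pkg_at(p3,hub)} ∪ {pkg_at(p4,depot), truck_at(t3,depot)}
          = {pkg_at(p3,hub), pkg_at(p4,depot), truck_at(t3,depot)}

== RESULT ==
["pkg_at(p3,hub)", "pkg_at(p4,depot)", "truck_at(t3,depot)"]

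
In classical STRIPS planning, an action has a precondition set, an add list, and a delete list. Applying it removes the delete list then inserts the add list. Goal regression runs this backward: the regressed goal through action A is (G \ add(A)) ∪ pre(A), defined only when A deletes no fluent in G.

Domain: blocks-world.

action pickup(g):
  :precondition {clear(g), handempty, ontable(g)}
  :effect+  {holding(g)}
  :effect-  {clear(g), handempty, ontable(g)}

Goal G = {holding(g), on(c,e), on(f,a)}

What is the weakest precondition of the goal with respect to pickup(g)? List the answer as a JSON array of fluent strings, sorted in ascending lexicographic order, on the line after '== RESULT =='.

Compute (G \ add) ∪ pre:
  G ∩ del = {}  (empty — regression defined)
  G \ add = {holding(g), on(c,e), on(f,a)} \ {holding(g)} = {on(c,e), on(f,a)}
  ∪ pre   = {on(c,e), on(f,a)} ∪ {clear(g), handempty, ontable(g)}
          = {clear(g), handempty, on(c,e), on(f,a), ontable(g)}

== RESULT ==
["clear(g)", "handempty", "on(c,e)", "on(f,a)", "ontable(g)"]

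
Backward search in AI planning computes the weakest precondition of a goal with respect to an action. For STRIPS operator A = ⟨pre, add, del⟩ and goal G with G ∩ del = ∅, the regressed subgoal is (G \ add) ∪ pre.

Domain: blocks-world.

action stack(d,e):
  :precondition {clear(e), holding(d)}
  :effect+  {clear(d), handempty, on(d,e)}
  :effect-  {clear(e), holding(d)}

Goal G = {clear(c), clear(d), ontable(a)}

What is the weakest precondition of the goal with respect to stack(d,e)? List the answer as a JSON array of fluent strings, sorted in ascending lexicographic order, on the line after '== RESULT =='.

Compute (G \ add) ∪ pre:
  G ∩ del = {}  (empty — regression defined)
  G \ add = {clear(c), clear(d), ontable(a)} \ {clear(d), handempty, on(d,e)} = {clear(c), ontable(a)}
  ∪ pre   = {clear(c), ontable(a)} ∪ {clear(e), holding(d)}
          = {clear(c), clear(e), holding(d), ontable(a)}

== RESULT ==
["clear(c)", "clear(e)", "holding(d)", "ontable(a)"]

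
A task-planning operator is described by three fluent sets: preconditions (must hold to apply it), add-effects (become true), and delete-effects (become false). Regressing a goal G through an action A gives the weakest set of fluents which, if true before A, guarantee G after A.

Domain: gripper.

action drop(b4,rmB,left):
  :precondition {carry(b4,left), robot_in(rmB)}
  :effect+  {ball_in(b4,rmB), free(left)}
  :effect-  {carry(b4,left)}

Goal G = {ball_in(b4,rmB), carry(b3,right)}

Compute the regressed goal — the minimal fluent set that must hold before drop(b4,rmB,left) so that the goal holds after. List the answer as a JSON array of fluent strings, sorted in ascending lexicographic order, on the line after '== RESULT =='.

Regress:
  G ∩ del = {}  (empty — regression defined)
  G \ add = {ball_in(b4,rmB), carry(b3,right)} \ {ball_in(b4,rmB), free(left)} = {carry(b3,right)}
  ∪ pre   = {carry(b3,right)} ∪ {carry(b4,left), robot_in(rmB)}
          = {carry(b3,right), carry(b4,left), robot_in(rmB)}

== RESULT ==
["carry(b3,right)", "carry(b4,left)", "robot_in(rmB)"]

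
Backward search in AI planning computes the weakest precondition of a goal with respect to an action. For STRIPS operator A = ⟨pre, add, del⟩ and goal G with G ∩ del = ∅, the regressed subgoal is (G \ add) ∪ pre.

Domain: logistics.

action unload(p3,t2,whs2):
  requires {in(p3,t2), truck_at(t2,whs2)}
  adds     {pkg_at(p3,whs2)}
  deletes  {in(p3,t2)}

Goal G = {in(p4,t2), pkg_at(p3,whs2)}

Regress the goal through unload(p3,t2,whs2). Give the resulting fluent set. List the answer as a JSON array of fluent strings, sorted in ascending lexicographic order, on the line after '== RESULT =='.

Regress:
  G ∩ del = {}  (empty — regression defined)
  G \ add = {in(p4,t2), pkg_at(p3,whs2)} \ {pkg_at(p3,whs2)} = {in(p4,t2)}
  ∪ pre   = {in(p4,t2)} ∪ {in(p3,t2), truck_at(t2,whs2)}
          = {in(p3,t2), in(p4,t2), truck_at(t2,whs2)}

== RESULT ==
["in(p3,t2)", "in(p4,t2)", "truck_at(t2,whs2)"]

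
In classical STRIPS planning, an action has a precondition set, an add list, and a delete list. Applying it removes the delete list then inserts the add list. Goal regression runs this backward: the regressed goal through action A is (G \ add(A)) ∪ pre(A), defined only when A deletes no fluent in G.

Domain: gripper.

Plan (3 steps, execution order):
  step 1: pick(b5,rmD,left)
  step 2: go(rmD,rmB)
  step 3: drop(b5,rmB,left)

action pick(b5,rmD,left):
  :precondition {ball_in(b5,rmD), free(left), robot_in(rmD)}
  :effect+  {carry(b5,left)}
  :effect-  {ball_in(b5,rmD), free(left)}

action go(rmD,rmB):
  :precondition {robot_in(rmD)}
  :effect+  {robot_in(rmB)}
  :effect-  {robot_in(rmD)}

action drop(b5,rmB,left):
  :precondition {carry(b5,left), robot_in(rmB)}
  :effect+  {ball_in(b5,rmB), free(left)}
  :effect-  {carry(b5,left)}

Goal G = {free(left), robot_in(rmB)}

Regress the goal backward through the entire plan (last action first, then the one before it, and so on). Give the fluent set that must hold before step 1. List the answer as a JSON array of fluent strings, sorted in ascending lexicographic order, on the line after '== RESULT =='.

Regress step by step:
  through step 3 (drop(b5,rmB,left)): drop {free(left)}, keep {robot_in(rmB)}, require {carry(b5,left), robot_in(rmB)}
    → {carry(b5,left), robot_in(rmB)}
  through step 2 (go(rmD,rmB)): drop {robot_in(rmB)}, keep {carry(b5,left)}, require {robot_in(rmD)}
    → {carry(b5,left), robot_in(rmD)}
  through step 1 (pick(b5,rmD,left)): drop {carry(b5,left)}, keep {robot_in(rmD)}, require {ball_in(b5,rmD), free(left), robot_in(rmD)}
    → {ball_in(b5,rmD), free(left), robot_in(rmD)}

== RESULT ==
["ball_in(b5,rmD)", "free(left)", "robot_in(rmD)"]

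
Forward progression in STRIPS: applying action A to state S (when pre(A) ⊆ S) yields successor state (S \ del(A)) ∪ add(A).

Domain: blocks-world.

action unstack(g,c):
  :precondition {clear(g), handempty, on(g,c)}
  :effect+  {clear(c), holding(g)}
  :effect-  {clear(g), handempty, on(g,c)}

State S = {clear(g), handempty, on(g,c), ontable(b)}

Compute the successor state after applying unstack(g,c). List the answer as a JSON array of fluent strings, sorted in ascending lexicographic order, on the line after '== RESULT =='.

Progress:
  pre ⊆ S: {clear(g), handempty, on(g,c)} ⊆ S  — applicable
  S \ del = {ontable(b)}
  ∪ add   = {clear(c), holding(g), ontable(b)}

== RESULT ==
["clear(c)", "holding(g)", "ontable(b)"]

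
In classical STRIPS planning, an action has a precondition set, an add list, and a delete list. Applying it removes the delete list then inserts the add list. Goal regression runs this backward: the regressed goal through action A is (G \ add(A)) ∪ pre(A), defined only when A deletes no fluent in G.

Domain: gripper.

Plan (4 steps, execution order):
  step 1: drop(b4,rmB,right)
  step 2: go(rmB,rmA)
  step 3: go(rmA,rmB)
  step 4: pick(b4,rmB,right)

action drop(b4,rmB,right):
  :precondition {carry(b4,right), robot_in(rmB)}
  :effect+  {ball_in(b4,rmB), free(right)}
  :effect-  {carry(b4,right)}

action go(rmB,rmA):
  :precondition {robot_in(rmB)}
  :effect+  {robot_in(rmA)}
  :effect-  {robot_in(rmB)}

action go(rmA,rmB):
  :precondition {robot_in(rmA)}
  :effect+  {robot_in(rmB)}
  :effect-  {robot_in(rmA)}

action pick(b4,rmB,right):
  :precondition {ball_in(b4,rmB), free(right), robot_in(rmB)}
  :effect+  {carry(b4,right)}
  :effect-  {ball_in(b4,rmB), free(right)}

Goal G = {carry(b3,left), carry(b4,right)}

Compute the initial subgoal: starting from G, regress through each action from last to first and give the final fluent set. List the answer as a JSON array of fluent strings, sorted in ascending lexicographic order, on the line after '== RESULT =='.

Regress step by step:
  through step 4 (pick(b4,rmB,right)): drop {carry(b4,right)}, keep {carry(b3,left)}, require {ball_in(b4,rmB), free(right), robot_in(rmB)}
    → {ball_in(b4,rmB), carry(b3,left), free(right), robot_in(rmB)}
  through step 3 (go(rmA,rmB)): drop {robot_in(rmB)}, keep {ball_in(b4,rmB), carry(b3,left), free(right)}, require {robot_in(rmA)}
    → {ball_in(b4,rmB), carry(b3,left), free(right), robot_in(rmA)}
  through step 2 (go(rmB,rmA)): drop {robot_in(rmA)}, keep {ball_in(b4,rmB), carry(b3,left), free(right)}, require {robot_in(rmB)}
    → {ball_in(b4,rmB), carry(b3,left), free(right), robot_in(rmB)}
  through step 1 (drop(b4,rmB,right)): drop {ball_in(b4,rmB), free(right)}, keep {carry(b3,left), robot_in(rmB)}, require {carry(b4,right), robot_in(rmB)}
    → {carry(b3,left), carry(b4,right), robot_in(rmB)}

== RESULT ==
["carry(b3,left)", "carry(b4,right)", "robot_in(rmB)"]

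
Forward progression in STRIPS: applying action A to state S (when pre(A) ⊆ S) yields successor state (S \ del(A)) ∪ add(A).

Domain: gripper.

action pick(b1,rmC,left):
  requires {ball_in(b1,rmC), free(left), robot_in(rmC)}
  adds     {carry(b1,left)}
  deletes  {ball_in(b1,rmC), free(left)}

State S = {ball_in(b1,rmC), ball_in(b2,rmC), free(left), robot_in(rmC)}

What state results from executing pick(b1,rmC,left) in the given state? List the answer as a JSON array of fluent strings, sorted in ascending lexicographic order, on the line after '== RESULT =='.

Progress:
  pre ⊆ S: {ball_in(b1,rmC), free(left), robot_in(rmC)} ⊆ S  — applicable
  S \ del = {ball_in(b2,rmC), robot_in(rmC)}
  ∪ add   = {ball_in(b2,rmC), carry(b1,left), robot_in(rmC)}

== RESULT ==
["ball_in(b2,rmC)", "carry(b1,left)", "robot_in(rmC)"]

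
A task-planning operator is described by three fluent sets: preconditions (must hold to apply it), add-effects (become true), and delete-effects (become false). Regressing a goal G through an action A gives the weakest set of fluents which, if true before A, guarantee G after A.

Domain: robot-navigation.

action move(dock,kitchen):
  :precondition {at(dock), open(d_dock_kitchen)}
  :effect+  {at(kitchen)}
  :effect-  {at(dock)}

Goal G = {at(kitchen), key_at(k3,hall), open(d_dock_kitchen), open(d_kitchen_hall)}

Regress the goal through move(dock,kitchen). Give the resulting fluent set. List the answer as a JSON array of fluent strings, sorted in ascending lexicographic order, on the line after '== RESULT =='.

Compute (G \ add) ∪ pre:
  G ∩ del = {}  (empty — regression defined)
  G \ add = {at(kitchen), key_at(k3,hall), open(d_dock_kitchen), open(d_kitchen_hall)} \ {at(kitchen)} = {key_at(k3,hall), open(d_dock_kitchen), open(d_kitchen_hall)}
  ∪ pre   = {key_at(k3,hall), open(d_dock_kitchen), open(d_kitchen_hall)} ∪ {at(dock), open(d_dock_kitchen)}
          = {at(dock), key_at(k3,hall), open(d_dock_kitchen), open(d_kitchen_hall)}

== RESULT ==
["at(dock)", "key_at(k3,hall)", "open(d_dock_kitchen)", "open(d_kitchen_hall)"]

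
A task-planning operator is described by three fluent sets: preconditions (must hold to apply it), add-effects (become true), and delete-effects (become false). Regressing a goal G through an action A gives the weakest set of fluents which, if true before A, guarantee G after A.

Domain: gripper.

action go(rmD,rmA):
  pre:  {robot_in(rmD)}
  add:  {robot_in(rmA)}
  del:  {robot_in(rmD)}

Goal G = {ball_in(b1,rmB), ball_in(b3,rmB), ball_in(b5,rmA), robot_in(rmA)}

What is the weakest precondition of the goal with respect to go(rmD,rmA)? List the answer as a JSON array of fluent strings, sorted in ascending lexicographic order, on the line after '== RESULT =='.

Compute (G \ add) ∪ pre:
  G ∩ del = {}  (empty — regression defined)
  G \ add = {ball_in(b1,rmB), ball_in(b3,rmB), ball_in(b5,rmA), robot_in(rmA)} \ {robot_in(rmA)} = {ball_in(b1,rmB), ball_in(b3,rmB), ball_in(b5,rmA)}
  ∪ pre   = {ball_in(b1,rmB), ball_in(b3,rmB), ball_in(b5,rmA)} ∪ {robot_in(rmD)}
          = {ball_in(b1,rmB), ball_in(b3,rmB), ball_in(b5,rmA), robot_in(rmD)}

== RESULT ==
["ball_in(b1,rmB)", "ball_in(b3,rmB)", "ball_in(b5,rmA)", "robot_in(rmD)"]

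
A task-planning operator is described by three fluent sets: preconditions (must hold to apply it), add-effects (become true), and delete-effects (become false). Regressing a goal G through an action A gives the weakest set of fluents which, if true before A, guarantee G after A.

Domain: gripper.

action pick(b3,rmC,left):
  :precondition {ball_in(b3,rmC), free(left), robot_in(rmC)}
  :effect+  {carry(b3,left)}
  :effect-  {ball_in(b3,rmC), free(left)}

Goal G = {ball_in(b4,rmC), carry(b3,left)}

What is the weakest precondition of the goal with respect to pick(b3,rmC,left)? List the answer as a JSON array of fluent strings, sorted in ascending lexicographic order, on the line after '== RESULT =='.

Compute (G \ add) ∪ pre:
  G ∩ del = {}  (empty — regression defined)
  G \ add = {ball_in(b4,rmC), carry(b3,left)} \ {carry(b3,left)} = {ball_in(b4,rmC)}
  ∪ pre   = {ball_in(b4,rmC)} ∪ {ball_in(b3,rmC), free(left), robot_in(rmC)}
          = {ball_in(b3,rmC), ball_in(b4,rmC), free(left), robot_in(rmC)}

== RESULT ==
["ball_in(b3,rmC)", "ball_in(b4,rmC)", "free(left)", "robot_in(rmC)"]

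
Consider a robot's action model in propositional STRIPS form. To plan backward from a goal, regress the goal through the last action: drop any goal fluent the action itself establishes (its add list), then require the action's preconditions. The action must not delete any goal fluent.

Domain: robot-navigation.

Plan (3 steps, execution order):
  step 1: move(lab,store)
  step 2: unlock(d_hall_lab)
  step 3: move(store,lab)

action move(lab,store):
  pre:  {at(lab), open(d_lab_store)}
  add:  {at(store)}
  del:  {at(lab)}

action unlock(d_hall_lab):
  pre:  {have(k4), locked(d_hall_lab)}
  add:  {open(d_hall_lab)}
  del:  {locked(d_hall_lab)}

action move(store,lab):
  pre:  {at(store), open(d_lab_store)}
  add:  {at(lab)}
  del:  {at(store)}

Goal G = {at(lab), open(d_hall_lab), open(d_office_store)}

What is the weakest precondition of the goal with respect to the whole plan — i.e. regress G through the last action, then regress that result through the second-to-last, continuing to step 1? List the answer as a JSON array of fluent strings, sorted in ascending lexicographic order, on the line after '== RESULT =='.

Work backward from the goal:
  through step 3 (move(store,lab)): drop {at(lab)}, keep {open(d_hall_lab), open(d_office_store)}, require {at(store), open(d_lab_store)}
    → {at(store), open(d_hall_lab), open(d_lab_store), open(d_office_store)}
  through step 2 (unlock(d_hall_lab)): drop {open(d_hall_lab)}, keep {at(store), open(d_lab_store), open(d_office_store)}, require {have(k4), locked(d_hall_lab)}
    → {at(store), have(k4), locked(d_hall_lab), open(d_lab_store), open(d_office_store)}
  through step 1 (move(lab,store)): drop {at(store)}, keep {have(k4), locked(d_hall_lab), open(d_lab_store), open(d_office_store)}, require {at(lab), open(d_lab_store)}
    → {at(lab), have(k4), locked(d_hall_lab), open(d_lab_store), open(d_office_store)}

== RESULT ==
["at(lab)", "have(k4)", "locked(d_hall_lab)", "open(d_lab_store)", "open(d_office_store)"]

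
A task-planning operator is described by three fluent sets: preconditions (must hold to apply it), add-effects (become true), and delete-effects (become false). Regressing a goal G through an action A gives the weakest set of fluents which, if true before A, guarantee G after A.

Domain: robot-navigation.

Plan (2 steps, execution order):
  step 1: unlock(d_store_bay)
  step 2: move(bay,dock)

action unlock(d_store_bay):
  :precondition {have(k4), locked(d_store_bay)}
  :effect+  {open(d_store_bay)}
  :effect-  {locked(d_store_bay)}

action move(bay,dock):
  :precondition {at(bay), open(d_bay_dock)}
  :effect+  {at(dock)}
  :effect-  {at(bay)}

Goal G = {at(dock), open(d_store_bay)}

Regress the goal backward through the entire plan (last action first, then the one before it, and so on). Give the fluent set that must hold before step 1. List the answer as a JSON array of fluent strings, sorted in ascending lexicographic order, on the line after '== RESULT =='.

Work backward from the goal:
  through step 2 (move(bay,dock)): drop {at(dock)}, keep {open(d_store_bay)}, require {at(bay), open(d_bay_dock)}
    → {at(bay), open(d_bay_dock), open(d_store_bay)}
  through step 1 (unlock(d_store_bay)): drop {open(d_store_bay)}, keep {at(bay), open(d_bay_dock)}, require {have(k4), locked(d_store_bay)}
    → {at(bay), have(k4), locked(d_store_bay), open(d_bay_dock)}

== RESULT ==
["at(bay)", "have(k4)", "locked(d_store_bay)", "open(d_bay_dock)"]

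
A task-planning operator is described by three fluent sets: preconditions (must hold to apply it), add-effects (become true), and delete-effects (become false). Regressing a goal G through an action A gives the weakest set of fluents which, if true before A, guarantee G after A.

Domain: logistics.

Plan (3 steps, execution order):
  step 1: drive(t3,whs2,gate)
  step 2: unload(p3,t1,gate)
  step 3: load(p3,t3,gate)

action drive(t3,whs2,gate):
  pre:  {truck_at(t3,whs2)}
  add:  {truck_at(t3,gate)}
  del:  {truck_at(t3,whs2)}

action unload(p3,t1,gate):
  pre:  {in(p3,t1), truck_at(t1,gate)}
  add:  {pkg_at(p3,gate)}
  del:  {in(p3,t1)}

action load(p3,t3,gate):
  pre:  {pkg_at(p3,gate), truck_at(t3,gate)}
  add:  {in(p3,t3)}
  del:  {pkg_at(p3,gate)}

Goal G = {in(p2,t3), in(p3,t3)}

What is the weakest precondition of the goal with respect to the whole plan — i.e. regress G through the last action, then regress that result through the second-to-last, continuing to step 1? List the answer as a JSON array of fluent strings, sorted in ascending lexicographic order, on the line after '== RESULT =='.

Work backward from the goal:
  through step 3 (load(p3,t3,gate)): drop {in(p3,t3)}, keep {in(p2,t3)}, require {pkg_at(p3,gate), truck_at(t3,gate)}
    → {in(p2,t3), pkg_at(p3,gate), truck_at(t3,gate)}
  through step 2 (unload(p3,t1,gate)): drop {pkg_at(p3,gate)}, keep {in(p2,t3), truck_at(t3,gate)}, require {in(p3,t1), truck_at(t1,gate)}
    → {in(p2,t3), in(p3,t1), truck_at(t1,gate), truck_at(t3,gate)}
  through step 1 (drive(t3,whs2,gate)): drop {truck_at(t3,gate)}, keep {in(p2,t3), in(p3,t1), truck_at(t1,gate)}, require {truck_at(t3,whs2)}
    → {in(p2,t3), in(p3,t1), truck_at(t1,gate), truck_at(t3,whs2)}

== RESULT ==
["in(p2,t3)", "in(p3,t1)", "truck_at(t1,gate)", "truck_at(t3,whs2)"]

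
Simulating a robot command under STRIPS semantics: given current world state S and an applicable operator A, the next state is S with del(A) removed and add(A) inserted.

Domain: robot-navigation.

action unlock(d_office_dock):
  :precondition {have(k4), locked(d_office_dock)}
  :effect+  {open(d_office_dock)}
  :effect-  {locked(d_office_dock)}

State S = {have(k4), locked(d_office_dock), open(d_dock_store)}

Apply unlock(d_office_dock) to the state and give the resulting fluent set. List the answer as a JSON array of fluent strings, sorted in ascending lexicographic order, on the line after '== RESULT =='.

Progress:
  pre ⊆ S: {have(k4), locked(d_office_dock)} ⊆ S  — applicable
  S \ del = {have(k4), open(d_dock_store)}
  ∪ add   = {have(k4), open(d_dock_store), open(d_office_dock)}

== RESULT ==
["have(k4)", "open(d_dock_store)", "open(d_office_dock)"]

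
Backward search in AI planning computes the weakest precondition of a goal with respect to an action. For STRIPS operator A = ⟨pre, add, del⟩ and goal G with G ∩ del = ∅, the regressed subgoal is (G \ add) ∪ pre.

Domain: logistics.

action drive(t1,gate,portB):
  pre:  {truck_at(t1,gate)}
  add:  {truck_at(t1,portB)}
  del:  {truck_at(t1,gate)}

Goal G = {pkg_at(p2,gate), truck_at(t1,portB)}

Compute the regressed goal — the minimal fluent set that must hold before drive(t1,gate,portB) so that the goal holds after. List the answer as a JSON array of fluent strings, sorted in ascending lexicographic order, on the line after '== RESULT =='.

Compute (G \ add) ∪ pre:
  G ∩ del = {}  (empty — regression defined)
  G \ add = {pkg_at(p2,gate), truck_at(t1,portB)} \ {truck_at(t1,portB)} = {pkg_at(p2,gate)}
  ∪ pre   = {pkg_at(p2,gate)} ∪ {truck_at(t1,gate)}
          = {pkg_at(p2,gate), truck_at(t1,gate)}

== RESULT ==
["pkg_at(p2,gate)", "truck_at(t1,gate)"]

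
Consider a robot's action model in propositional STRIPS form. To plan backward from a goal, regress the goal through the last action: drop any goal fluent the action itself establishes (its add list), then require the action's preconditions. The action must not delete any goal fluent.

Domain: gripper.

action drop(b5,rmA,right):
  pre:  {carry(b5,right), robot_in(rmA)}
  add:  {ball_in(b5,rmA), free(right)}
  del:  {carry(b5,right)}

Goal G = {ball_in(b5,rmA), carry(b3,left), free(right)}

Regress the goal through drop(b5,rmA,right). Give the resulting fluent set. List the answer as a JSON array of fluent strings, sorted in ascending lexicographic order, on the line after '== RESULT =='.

Compute (G \ add) ∪ pre:
  G ∩ del = {}  (empty — regression defined)
  G \ add = {ball_in(b5,rmA), carry(b3,left), free(right)} \ {ball_in(b5,rmA), free(right)} = {carry(b3,left)}
  ∪ pre   = {carry(b3,left)} ∪ {carry(b5,right), robot_in(rmA)}
          = {carry(b3,left), carry(b5,right), robot_in(rmA)}

== RESULT ==
["carry(b3,left)", "carry(b5,right)", "robot_in(rmA)"]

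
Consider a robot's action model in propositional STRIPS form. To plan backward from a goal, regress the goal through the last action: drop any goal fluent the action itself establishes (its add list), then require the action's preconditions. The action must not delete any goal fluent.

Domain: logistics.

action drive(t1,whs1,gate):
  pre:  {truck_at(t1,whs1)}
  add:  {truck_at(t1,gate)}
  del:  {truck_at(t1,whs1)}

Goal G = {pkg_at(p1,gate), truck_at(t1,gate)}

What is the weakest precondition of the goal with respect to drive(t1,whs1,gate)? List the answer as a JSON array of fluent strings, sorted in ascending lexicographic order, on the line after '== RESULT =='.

Compute (G \ add) ∪ pre:
  G ∩ del = {}  (empty — regression defined)
  G \ add = {pkg_at(p1,gate), truck_at(t1,gate)} \ {truck_at(t1,gate)} = {pkg_at(p1,gate)}
  ∪ pre   = {pkg_at(p1,gate)} ∪ {truck_at(t1,whs1)}
          = {pkg_at(p1,gate), truck_at(t1,whs1)}

== RESULT ==
["pkg_at(p1,gate)", "truck_at(t1,whs1)"]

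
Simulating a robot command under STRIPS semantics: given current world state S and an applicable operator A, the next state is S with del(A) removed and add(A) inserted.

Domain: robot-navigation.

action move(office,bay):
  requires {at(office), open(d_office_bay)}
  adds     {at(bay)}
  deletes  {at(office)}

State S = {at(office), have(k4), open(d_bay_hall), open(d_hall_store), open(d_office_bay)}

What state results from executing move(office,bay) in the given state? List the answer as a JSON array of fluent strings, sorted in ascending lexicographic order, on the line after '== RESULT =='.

Progress:
  pre ⊆ S: {at(office), open(d_office_bay)} ⊆ S  — applicable
  S \ del = {have(k4), open(d_bay_hall), open(d_hall_store), open(d_office_bay)}
  ∪ add   = {at(bay), have(k4), open(d_bay_hall), open(d_hall_store), open(d_office_bay)}

== RESULT ==
["at(bay)", "have(k4)", "open(d_bay_hall)", "open(d_hall_store)", "open(d_office_bay)"]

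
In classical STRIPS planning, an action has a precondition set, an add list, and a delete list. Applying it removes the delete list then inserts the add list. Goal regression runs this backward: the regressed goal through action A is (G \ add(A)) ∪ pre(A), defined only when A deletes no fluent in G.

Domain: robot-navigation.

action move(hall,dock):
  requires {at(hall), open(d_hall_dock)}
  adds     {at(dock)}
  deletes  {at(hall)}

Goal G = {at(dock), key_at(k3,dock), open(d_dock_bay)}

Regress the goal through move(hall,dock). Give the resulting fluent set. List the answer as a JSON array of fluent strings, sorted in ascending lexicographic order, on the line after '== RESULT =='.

Regress:
  G ∩ del = {}  (empty — regression defined)
  G \ add = {at(dock), key_at(k3,dock), open(d_dock_bay)} \ {at(dock)} = {key_at(k3,dock), open(d_dock_bay)}
  ∪ pre   = {key_at(k3,dock), open(d_dock_bay)} ∪ {at(hall), open(d_hall_dock)}
          = {at(hall), key_at(k3,dock), open(d_dock_bay), open(d_hall_dock)}

== RESULT ==
["at(hall)", "key_at(k3,dock)", "open(d_dock_bay)", "open(d_hall_dock)"]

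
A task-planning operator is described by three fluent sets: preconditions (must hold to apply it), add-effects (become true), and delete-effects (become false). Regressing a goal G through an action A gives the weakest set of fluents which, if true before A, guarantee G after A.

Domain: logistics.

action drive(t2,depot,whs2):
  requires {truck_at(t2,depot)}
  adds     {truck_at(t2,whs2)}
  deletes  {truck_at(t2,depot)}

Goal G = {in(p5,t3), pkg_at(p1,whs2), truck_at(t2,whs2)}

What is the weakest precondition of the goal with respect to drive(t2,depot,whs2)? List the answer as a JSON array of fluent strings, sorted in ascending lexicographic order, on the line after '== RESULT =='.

Regress:
  G ∩ del = {}  (empty — regression defined)
  G \ add = {in(p5,t3), pkg_at(p1,whs2), truck_at(t2,whs2)} \ {truck_at(t2,whs2)} = {in(p5,t3), pkg_at(p1,whs2)}
  ∪ pre   = {in(p5,t3), pkg_at(p1,whs2)} ∪ {truck_at(t2,depot)}
          = {in(p5,t3), pkg_at(p1,whs2), truck_at(t2,depot)}

== RESULT ==
["in(p5,t3)", "pkg_at(p1,whs2)", "truck_at(t2,depot)"]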